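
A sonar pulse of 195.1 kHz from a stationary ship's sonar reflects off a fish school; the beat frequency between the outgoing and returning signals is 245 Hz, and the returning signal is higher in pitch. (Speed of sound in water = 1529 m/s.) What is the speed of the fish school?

0.96 m/s

Double Doppler shift off a moving reflector: f₂ = f₀ · (v + u)/(v − u) (u > 0 toward emitter).
Returning signal is higher, so f₂ = f₀ + Δf = 195100 + 245 = 195345 Hz.
Rearranging, u = v · (f₂ − f₀)/(f₂ + f₀) = 1529 × 245/390445 ≈ 0.96 m/s.
So the fish school is moving at 0.96 m/s toward the emitter.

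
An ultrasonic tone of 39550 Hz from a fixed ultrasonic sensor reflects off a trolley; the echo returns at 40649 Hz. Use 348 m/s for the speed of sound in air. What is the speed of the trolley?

Double Doppler shift off a moving reflector: f₂ = f₀ · (v + u)/(v − u) (u > 0 toward emitter).
Rearranging, u = v · (f₂ − f₀)/(f₂ + f₀) = 348 × 1099/80199 ≈ 4.8 m/s.
So the trolley is moving at 4.8 m/s toward the emitter.

4.8 m/s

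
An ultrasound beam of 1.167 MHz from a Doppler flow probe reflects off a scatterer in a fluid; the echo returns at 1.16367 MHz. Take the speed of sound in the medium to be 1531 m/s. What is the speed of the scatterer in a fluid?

Double Doppler shift off a moving reflector: f₂ = f₀ · (v + u)/(v − u) (u > 0 toward emitter).
Rearranging, u = v · (f₂ − f₀)/(f₂ + f₀) = 1531 × -0.00333/2.33067 ≈ -2.19 m/s.
So the scatterer in a fluid is moving at 2.19 m/s away from the emitter.

2.19 m/s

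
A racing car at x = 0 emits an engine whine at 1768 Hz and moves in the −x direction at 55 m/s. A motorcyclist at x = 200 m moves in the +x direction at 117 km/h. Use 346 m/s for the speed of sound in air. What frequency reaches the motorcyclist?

117 km/h = 32.5 m/s.
The observer lies on the +x side, so the source is heading away from the observer and the observer is heading away from the source.
General Doppler shift: f' = f · (v − v_o)/(v + v_s).
f' = 1768 × (346 − 32.5)/(346 + 55) = 1768 × 313.5/401 ≈ 1382 Hz.

1382 Hz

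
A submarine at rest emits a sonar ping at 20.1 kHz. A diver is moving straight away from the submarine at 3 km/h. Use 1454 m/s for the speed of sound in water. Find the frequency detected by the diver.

20.1 kHz

3 km/h = 0.8333 m/s.
Only the observer moves, away from the source, so f' = f · (v − v_o)/v.
f' = 20.1 × (1454 − 0.8333)/1454 = 20.1 × 1453.2/1454 ≈ 20.1 kHz.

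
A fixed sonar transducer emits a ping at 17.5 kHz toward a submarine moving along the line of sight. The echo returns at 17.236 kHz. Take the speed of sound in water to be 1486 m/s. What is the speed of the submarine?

11.3 m/s

Double Doppler shift off a moving reflector: f₂ = f₀ · (v + u)/(v − u) (u > 0 toward emitter).
Rearranging, u = v · (f₂ − f₀)/(f₂ + f₀) = 1486 × -0.264/34.736 ≈ -11.3 m/s.
So the submarine is moving at 11.3 m/s away from the emitter.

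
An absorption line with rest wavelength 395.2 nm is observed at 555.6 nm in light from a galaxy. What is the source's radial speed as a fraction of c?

λ'/λ₀ = 1.4059 > 1 (redshift), so the source is receding.
λ'/λ₀ = √((1 + β)/(1 − β)) for a receding source ⇒ β = (r² − 1)/(r² + 1) with r = λ'/λ₀.
β = (1.9765 − 1)/(1.9765 + 1) ≈ 0.328.

0.328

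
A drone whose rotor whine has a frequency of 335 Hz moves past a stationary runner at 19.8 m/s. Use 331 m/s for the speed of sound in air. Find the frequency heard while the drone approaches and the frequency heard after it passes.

Approaching: f₁ = f · v/(v − v_s) = 335 × 331/311.2 ≈ 356 Hz.
Receding: f₂ = f · v/(v + v_s) = 335 × 331/350.8 ≈ 316 Hz.

356 Hz approaching; 316 Hz receding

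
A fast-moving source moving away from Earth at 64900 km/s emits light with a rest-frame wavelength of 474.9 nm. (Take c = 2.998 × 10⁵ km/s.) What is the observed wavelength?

β = v/c = 64900/299800 = 0.2165.
Relativistic Doppler for wavelength: λ' = λ₀ · √((1 + β)/(1 − β)).
λ' = 474.9 × √(1.2165/0.7835) = 474.9 × 1.24602 ≈ 591.7 nm.

591.7 nm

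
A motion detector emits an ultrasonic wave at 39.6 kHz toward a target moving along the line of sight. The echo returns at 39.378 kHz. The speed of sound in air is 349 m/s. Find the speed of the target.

Double Doppler shift off a moving reflector: f₂ = f₀ · (v + u)/(v − u) (u > 0 toward emitter).
Rearranging, u = v · (f₂ − f₀)/(f₂ + f₀) = 349 × -0.222/78.978 ≈ -0.98 m/s.
So the target is moving at 0.98 m/s away from the emitter.

0.98 m/s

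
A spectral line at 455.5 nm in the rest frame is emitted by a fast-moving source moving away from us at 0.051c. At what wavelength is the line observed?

Relativistic Doppler for wavelength: λ' = λ₀ · √((1 + β)/(1 − β)).
λ' = 455.5 × √(1.0510/0.9490) = 455.5 × 1.05237 ≈ 479.4 nm.

479.4 nm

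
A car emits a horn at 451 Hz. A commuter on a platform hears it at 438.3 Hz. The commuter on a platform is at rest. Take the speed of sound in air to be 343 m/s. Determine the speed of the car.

9.9 m/s

f' < f, so the car is receding.
f' = f · v/(v + v_s) ⇒ v_s = v · |1 − f/f'|.
v_s = 343 × |1 − 451/438.3| = 343 × 0.02898 ≈ 9.9 m/s.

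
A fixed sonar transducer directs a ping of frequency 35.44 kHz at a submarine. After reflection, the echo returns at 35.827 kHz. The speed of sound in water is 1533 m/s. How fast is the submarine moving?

Double Doppler shift off a moving reflector: f₂ = f₀ · (v + u)/(v − u) (u > 0 toward emitter).
Rearranging, u = v · (f₂ − f₀)/(f₂ + f₀) = 1533 × 0.387/71.267 ≈ 8.3 m/s.
So the submarine is moving at 8.3 m/s toward the emitter.

8.3 m/s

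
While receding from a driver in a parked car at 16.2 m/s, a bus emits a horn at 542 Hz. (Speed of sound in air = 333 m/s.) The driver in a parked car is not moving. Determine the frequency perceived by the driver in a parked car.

517 Hz

Moving source, stationary observer: f' = f · v/(v + v_s) since the source is receding.
f' = 542 × 333/(333 + 16.2) = 542 × 333/349.2 ≈ 517 Hz.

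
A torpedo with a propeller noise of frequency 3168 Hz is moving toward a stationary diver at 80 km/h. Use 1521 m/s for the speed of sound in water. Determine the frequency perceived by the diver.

80 km/h = 22.22 m/s.
Only the source moves, toward the listener, so f' = f · v/(v − v_s).
f' = 3168 × 1521/(1521 − 22.22) = 3168 × 1521/1499 ≈ 3215 Hz.

3215 Hz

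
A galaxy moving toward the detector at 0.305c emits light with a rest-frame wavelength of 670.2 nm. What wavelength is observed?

489.1 nm

Relativistic Doppler for wavelength: λ' = λ₀ · √((1 − β)/(1 + β)).
λ' = 670.2 × √(0.6950/1.3050) = 670.2 × 0.72977 ≈ 489.1 nm.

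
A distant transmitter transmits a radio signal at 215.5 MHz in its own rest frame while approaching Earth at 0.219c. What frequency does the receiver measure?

Relativistic Doppler for frequency: f' = f₀ · √((1 + β)/(1 − β)).
f' = 215.5 × √(1.2190/0.7810) = 215.5 × 1.24933 ≈ 269.2 MHz.

269.2 MHz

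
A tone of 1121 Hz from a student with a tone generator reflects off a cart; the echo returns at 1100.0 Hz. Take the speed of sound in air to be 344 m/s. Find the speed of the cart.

3.3 m/s

Double Doppler shift off a moving reflector: f₂ = f₀ · (v + u)/(v − u) (u > 0 toward emitter).
Rearranging, u = v · (f₂ − f₀)/(f₂ + f₀) = 344 × -21.0/2221.0 ≈ -3.3 m/s.
So the cart is moving at 3.3 m/s away from the emitter.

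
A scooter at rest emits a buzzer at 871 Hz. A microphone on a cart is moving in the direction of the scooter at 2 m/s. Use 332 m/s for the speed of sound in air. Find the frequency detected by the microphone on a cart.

Only the observer moves, toward the source, so f' = f · (v + v_o)/v.
f' = 871 × (332 + 2)/332 = 871 × 334/332 ≈ 876 Hz.

876 Hz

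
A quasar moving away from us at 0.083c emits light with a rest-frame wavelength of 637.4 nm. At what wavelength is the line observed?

Relativistic Doppler for wavelength: λ' = λ₀ · √((1 + β)/(1 − β)).
λ' = 637.4 × √(1.0830/0.9170) = 637.4 × 1.08675 ≈ 692.7 nm.

692.7 nm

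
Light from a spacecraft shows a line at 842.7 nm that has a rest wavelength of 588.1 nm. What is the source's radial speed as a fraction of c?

λ'/λ₀ = 1.4329 > 1 (redshift), so the source is receding.
λ'/λ₀ = √((1 + β)/(1 − β)) for a receding source ⇒ β = (r² − 1)/(r² + 1) with r = λ'/λ₀.
β = (2.0533 − 1)/(2.0533 + 1) ≈ 0.345.

0.345c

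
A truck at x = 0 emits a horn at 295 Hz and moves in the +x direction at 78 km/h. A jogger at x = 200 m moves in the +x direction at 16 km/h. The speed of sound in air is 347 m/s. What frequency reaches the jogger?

78 km/h = 21.67 m/s; 16 km/h = 4.444 m/s.
The observer lies on the +x side, so the source is heading toward the observer and the observer is heading away from the source.
Both move, so f' = f · (v − v_o)/(v − v_s).
f' = 295 × (347 − 4.444)/(347 − 21.67) = 295 × 342.56/325.33 ≈ 311 Hz.

311 Hz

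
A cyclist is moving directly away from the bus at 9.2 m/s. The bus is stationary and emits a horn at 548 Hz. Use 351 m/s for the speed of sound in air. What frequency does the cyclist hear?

Moving observer, stationary source: f' = f · (v − v_o)/v.
f' = 548 × (351 − 9.2)/351 = 548 × 341.8/351 ≈ 534 Hz.

534 Hz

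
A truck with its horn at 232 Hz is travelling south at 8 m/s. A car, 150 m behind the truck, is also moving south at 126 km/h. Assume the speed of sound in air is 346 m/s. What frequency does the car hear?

250 Hz

126 km/h = 35 m/s.
The car is behind, so the truck is moving away from it while the car is moving toward the truck.
With source receding and observer approaching, f' = f · (v + v_o)/(v + v_s).
f' = 232 × (346 + 35)/(346 + 8) = 232 × 381/354 ≈ 250 Hz.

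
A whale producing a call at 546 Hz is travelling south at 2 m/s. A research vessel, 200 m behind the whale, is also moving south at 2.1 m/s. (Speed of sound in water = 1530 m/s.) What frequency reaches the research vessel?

The research vessel is behind, so the whale is moving away from it while the research vessel is moving toward the whale.
General Doppler shift: f' = f · (v + v_o)/(v + v_s).
f' = 546 × (1530 + 2.1)/(1530 + 2) = 546 × 1532.1/1532 ≈ 546 Hz.

546 Hz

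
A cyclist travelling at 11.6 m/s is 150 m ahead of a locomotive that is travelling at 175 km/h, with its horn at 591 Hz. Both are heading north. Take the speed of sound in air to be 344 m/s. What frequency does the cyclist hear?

665 Hz

175 km/h = 48.61 m/s.
The cyclist is ahead, so the locomotive is moving toward it while the cyclist is moving away from the locomotive.
Both move, so f' = f · (v − v_o)/(v − v_s).
f' = 591 × (344 − 11.6)/(344 − 48.61) = 591 × 332.4/295.39 ≈ 665 Hz.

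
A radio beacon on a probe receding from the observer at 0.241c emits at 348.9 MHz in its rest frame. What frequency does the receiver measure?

272.9 MHz

Relativistic Doppler for frequency: f' = f₀ · √((1 − β)/(1 + β)).
f' = 348.9 × √(0.7590/1.2410) = 348.9 × 0.78205 ≈ 272.9 MHz.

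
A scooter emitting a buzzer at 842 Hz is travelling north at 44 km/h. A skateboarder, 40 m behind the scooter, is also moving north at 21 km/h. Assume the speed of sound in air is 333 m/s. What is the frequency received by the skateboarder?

44 km/h = 12.22 m/s; 21 km/h = 5.833 m/s.
The skateboarder is behind, so the scooter is moving away from it while the skateboarder is moving toward the scooter.
With source receding and observer approaching, f' = f · (v + v_o)/(v + v_s).
f' = 842 × (333 + 5.833)/(333 + 12.22) = 842 × 338.83/345.22 ≈ 826 Hz.

826 Hz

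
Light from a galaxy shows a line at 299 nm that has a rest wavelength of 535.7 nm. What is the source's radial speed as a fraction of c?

0.525c

λ'/λ₀ = 0.5581 < 1 (blueshift), so the source is approaching.
λ'/λ₀ = √((1 − β)/(1 + β)) for an approaching source ⇒ β = (1 − r²)/(1 + r²) with r = λ'/λ₀.
β = (1 − 0.3115)/(1 + 0.3115) ≈ 0.525.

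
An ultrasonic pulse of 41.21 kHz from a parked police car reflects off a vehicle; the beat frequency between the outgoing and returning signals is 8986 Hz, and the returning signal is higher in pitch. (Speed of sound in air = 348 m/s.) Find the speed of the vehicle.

34 m/s

Double Doppler shift off a moving reflector: f₂ = f₀ · (v + u)/(v − u) (u > 0 toward emitter).
Returning signal is higher, so f₂ = f₀ + Δf = 41210 + 8986 = 50196 Hz.
Rearranging, u = v · (f₂ − f₀)/(f₂ + f₀) = 348 × 8986/91406 ≈ 34 m/s.
So the vehicle is moving at 34 m/s toward the emitter.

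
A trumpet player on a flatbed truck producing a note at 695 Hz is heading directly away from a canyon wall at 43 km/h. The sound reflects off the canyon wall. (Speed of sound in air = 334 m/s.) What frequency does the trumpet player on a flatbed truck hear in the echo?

647 Hz

43 km/h = 11.94 m/s.
The canyon wall receives the sound from a moving source: f₁ = f₀ · v/(v + v_e) = 695 × 334/345.94 ≈ 671 Hz.
On the return leg the trumpet player on a flatbed truck is a moving observer: f₂ = f₁ · (v − v_e)/v = 671 × 322.06/334 ≈ 647 Hz.
Equivalently f₂ = f₀ · (v − v_e)/(v + v_e).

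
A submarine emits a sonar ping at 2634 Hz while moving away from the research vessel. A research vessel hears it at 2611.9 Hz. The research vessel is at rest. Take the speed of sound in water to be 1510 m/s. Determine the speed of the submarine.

12.8 m/s

f' = f · v/(v + v_s) ⇒ v_s = v · |1 − f/f'|.
v_s = 1510 × |1 − 2634/2611.9| = 1510 × 0.008461 ≈ 12.8 m/s.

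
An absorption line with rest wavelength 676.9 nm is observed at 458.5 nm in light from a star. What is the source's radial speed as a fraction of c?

λ'/λ₀ = 0.6774 < 1 (blueshift), so the source is approaching.
λ'/λ₀ = √((1 − β)/(1 + β)) for an approaching source ⇒ β = (1 − r²)/(1 + r²) with r = λ'/λ₀.
β = (1 − 0.4588)/(1 + 0.4588) ≈ 0.371.

0.371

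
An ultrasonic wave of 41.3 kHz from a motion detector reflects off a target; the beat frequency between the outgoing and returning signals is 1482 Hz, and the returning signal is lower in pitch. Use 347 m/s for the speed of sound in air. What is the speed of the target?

Double Doppler shift off a moving reflector: f₂ = f₀ · (v + u)/(v − u) (u > 0 toward emitter).
Returning signal is lower, so f₂ = f₀ − Δf = 41300 − 1482 = 39818 Hz.
Rearranging, u = v · (f₂ − f₀)/(f₂ + f₀) = 347 × -1482/81118 ≈ -6.3 m/s.
So the target is moving at 6.3 m/s away from the emitter.

6.3 m/s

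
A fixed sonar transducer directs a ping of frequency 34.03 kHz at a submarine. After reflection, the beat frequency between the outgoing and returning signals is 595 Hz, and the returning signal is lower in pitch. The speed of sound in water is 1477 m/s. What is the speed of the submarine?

Double Doppler shift off a moving reflector: f₂ = f₀ · (v + u)/(v − u) (u > 0 toward emitter).
Returning signal is lower, so f₂ = f₀ − Δf = 34030 − 595 = 33435 Hz.
Rearranging, u = v · (f₂ − f₀)/(f₂ + f₀) = 1477 × -595/67465 ≈ -13.0 m/s.
So the submarine is moving at 13.0 m/s away from the emitter.

13.0 m/s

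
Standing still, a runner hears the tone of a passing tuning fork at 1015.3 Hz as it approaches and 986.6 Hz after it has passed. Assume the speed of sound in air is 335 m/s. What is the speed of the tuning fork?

4.8 m/s

f₁/f₂ = (v + v_s)/(v − v_s), so v_s = v · (f₁ − f₂)/(f₁ + f₂).
v_s = 335 × (1015.3 − 986.6)/(1015.3 + 986.6) = 335 × 28.7/2001.9 ≈ 4.8 m/s.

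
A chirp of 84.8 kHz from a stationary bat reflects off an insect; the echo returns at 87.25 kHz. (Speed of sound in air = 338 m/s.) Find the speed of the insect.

Double Doppler shift off a moving reflector: f₂ = f₀ · (v + u)/(v − u) (u > 0 toward emitter).
Rearranging, u = v · (f₂ − f₀)/(f₂ + f₀) = 338 × 2.45/172.05 ≈ 4.8 m/s.
So the insect is moving at 4.8 m/s toward the emitter.

4.8 m/s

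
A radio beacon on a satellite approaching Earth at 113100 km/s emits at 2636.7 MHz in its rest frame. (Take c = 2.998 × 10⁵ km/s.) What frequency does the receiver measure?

β = v/c = 113100/299800 = 0.3773.
Relativistic Doppler for frequency: f' = f₀ · √((1 + β)/(1 − β)).
f' = 2636.7 × √(1.3773/0.6227) = 2636.7 × 1.48713 ≈ 3921.1 MHz.

3921.1 MHz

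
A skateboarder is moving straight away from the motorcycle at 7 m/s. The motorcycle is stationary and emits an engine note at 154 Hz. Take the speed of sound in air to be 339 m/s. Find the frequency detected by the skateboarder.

Moving observer, stationary source: f' = f · (v − v_o)/v.
f' = 154 × (339 − 7)/339 = 154 × 332/339 ≈ 151 Hz.

151 Hz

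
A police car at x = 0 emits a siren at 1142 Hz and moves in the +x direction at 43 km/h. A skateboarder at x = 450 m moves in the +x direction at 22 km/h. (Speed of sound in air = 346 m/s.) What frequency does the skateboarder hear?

43 km/h = 11.94 m/s; 22 km/h = 6.111 m/s.
The observer lies on the +x side, so the source is heading toward the observer and the observer is heading away from the source.
Both move, so f' = f · (v − v_o)/(v − v_s).
f' = 1142 × (346 − 6.111)/(346 − 11.94) = 1142 × 339.89/334.06 ≈ 1162 Hz.

1162 Hz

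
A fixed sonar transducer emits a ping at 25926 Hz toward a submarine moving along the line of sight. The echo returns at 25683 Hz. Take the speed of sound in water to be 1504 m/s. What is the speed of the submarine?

7.1 m/s

Double Doppler shift off a moving reflector: f₂ = f₀ · (v + u)/(v − u) (u > 0 toward emitter).
Rearranging, u = v · (f₂ − f₀)/(f₂ + f₀) = 1504 × -243/51609 ≈ -7.1 m/s.
So the submarine is moving at 7.1 m/s away from the emitter.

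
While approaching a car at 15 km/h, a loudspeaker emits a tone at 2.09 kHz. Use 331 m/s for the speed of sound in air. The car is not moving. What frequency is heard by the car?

15 km/h = 4.167 m/s.
Moving source, stationary observer: f' = f · v/(v − v_s) since the source is approaching.
f' = 2.09 × 331/(331 − 4.167) = 2.09 × 331/326.8 ≈ 2.12 kHz.

2.12 kHz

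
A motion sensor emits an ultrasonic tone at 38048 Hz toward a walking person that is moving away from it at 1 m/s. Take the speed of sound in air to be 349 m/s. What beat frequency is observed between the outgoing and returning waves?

The walking person first receives the wave as a moving observer: f₁ = f₀ · (v − u)/v = 38048 × (349 − 1)/349 ≈ 37939 Hz.
On reflection it acts as a source moving away from the stationary detector: f₂ = f₁ · v/(v + u) = 37939 × 349/350 ≈ 37831 Hz.
Equivalently f₂ = f₀ · (v − u)/(v + u).
Beat frequency: |f₂ − f₀| = 2u·f₀/(v + u) = 2 × 1 × 38048/350 ≈ 217 Hz.

217 Hz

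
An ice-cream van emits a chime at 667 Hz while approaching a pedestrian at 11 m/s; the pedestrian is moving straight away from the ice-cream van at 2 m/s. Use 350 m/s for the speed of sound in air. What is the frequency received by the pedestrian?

General Doppler shift: f' = f · (v − v_o)/(v − v_s).
f' = 667 × (350 − 2)/(350 − 11) = 667 × 348/339 ≈ 685 Hz.

685 Hz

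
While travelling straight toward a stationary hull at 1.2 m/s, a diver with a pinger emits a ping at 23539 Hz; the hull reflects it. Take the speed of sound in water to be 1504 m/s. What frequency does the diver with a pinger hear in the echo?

23577 Hz

The hull receives the sound from a moving source: f₁ = f₀ · v/(v − v_e) = 23539 × 1504/1502.8 ≈ 23558 Hz.
On the return leg the diver with a pinger is a moving observer: f₂ = f₁ · (v + v_e)/v = 23558 × 1505.2/1504 ≈ 23577 Hz.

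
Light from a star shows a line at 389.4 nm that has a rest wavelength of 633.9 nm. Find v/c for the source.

λ'/λ₀ = 0.6143 < 1 (blueshift), so the source is approaching.
λ'/λ₀ = √((1 − β)/(1 + β)) for an approaching source ⇒ β = (1 − r²)/(1 + r²) with r = λ'/λ₀.
β = (1 − 0.3774)/(1 + 0.3774) ≈ 0.452.

0.452c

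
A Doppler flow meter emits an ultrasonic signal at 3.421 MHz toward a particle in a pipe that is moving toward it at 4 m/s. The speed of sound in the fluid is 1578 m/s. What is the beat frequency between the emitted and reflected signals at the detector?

The particle in a pipe first receives the wave as a moving observer: f₁ = f₀ · (v + u)/v = 3.421 × (1578 + 4)/1578 ≈ 3.42967 MHz.
The reflection then acts as a moving source: f₂ = f₁ · v/(v − u) ≈ 3.43839 MHz.
Equivalently f₂ = f₀ · (v + u)/(v − u).
Beat frequency (with f₀ = 3421000 Hz): |f₂ − f₀| = 2u·f₀/(v − u) = 2 × 4 × 3421000/1574 ≈ 17388 Hz.

17388 Hz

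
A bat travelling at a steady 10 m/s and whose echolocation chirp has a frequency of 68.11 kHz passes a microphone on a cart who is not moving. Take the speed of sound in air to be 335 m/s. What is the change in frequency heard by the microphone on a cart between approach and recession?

Approaching: f₁ = f · v/(v − v_s) = 68.11 × 335/325 ≈ 70.21 kHz.
Receding: f₂ = f · v/(v + v_s) = 68.11 × 335/345 ≈ 66.14 kHz.
Drop: f₁ − f₂ = 2f·v·v_s/(v² − v_s²) = 2 × 68.11 × 335 × 10/(335² − 10²) ≈ 4.07 kHz.

4.07 kHz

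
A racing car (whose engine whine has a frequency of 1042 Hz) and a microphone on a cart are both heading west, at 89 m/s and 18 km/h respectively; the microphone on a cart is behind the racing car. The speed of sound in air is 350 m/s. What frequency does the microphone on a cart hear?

843 Hz

18 km/h = 5 m/s.
The microphone on a cart is behind, so the racing car is moving away from it while the microphone on a cart is moving toward the racing car.
General Doppler shift: f' = f · (v + v_o)/(v + v_s).
f' = 1042 × (350 + 5)/(350 + 89) = 1042 × 355/439 ≈ 843 Hz.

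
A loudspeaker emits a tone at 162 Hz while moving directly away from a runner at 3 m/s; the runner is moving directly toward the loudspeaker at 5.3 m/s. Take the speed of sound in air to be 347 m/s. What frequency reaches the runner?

Both move, so f' = f · (v + v_o)/(v + v_s).
f' = 162 × (347 + 5.3)/(347 + 3) = 162 × 352.3/350 ≈ 163 Hz.

163 Hz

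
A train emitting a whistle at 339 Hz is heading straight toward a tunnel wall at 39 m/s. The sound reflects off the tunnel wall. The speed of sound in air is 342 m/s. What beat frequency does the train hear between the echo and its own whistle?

87 Hz

The tunnel wall receives the sound from a moving source: f₁ = f₀ · v/(v − v_e) = 339 × 342/303 ≈ 382.6 Hz.
On the return leg the train is a moving observer: f₂ = f₁ · (v + v_e)/v = 382.6 × 381/342 ≈ 426.3 Hz.
Equivalently f₂ = f₀ · (v + v_e)/(v − v_e).
Beat against the emitted tone: |f₂ − f₀| = 2v_e·f₀/(v − v_e) = 2 × 39 × 339/303 ≈ 87 Hz.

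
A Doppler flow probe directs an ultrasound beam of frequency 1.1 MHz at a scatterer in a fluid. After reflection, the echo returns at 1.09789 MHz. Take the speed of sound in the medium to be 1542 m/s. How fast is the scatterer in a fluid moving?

Double Doppler shift off a moving reflector: f₂ = f₀ · (v + u)/(v − u) (u > 0 toward emitter).
Rearranging, u = v · (f₂ − f₀)/(f₂ + f₀) = 1542 × -0.00211/2.19789 ≈ -1.48 m/s.
So the scatterer in a fluid is moving at 1.48 m/s away from the emitter.

1.48 m/s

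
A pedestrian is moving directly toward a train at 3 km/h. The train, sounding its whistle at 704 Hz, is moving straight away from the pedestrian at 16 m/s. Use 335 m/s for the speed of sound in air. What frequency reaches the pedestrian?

3 km/h = 0.8333 m/s.
General Doppler shift: f' = f · (v + v_o)/(v + v_s).
f' = 704 × (335 + 0.8333)/(335 + 16) = 704 × 335.83/351 ≈ 674 Hz.

674 Hz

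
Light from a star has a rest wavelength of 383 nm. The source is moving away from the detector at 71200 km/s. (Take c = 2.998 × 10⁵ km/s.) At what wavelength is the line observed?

β = v/c = 71200/299800 = 0.2375.
Relativistic Doppler for wavelength: λ' = λ₀ · √((1 + β)/(1 − β)).
λ' = 383 × √(1.2375/0.7625) = 383 × 1.27394 ≈ 487.9 nm.

487.9 nm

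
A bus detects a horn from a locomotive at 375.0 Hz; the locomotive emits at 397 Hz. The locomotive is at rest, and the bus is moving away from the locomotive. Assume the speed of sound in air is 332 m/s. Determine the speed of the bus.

f' = f · (v − v_o)/v ⇒ v_o = v · |f'/f − 1|.
v_o = 332 × |375.0/397 − 1| = 332 × 0.05542 ≈ 18.4 m/s.

18.4 m/s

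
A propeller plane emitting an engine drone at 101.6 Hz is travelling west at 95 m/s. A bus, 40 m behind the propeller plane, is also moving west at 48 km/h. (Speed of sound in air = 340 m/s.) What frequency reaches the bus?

83 Hz

48 km/h = 13.33 m/s.
The bus is behind, so the propeller plane is moving away from it while the bus is moving toward the propeller plane.
With source receding and observer approaching, f' = f · (v + v_o)/(v + v_s).
f' = 101.6 × (340 + 13.33)/(340 + 95) = 101.6 × 353.33/435 ≈ 83 Hz.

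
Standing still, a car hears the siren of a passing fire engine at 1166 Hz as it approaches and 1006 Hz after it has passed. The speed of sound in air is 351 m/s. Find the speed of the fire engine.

f₁/f₂ = (v + v_s)/(v − v_s), so v_s = v · (f₁ − f₂)/(f₁ + f₂).
v_s = 351 × (1166 − 1006)/(1166 + 1006) = 351 × 160/2172 ≈ 26 m/s.

26 m/s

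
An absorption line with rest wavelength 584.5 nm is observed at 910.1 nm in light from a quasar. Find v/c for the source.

0.416

λ'/λ₀ = 1.5571 > 1 (redshift), so the source is receding.
λ'/λ₀ = √((1 + β)/(1 − β)) for a receding source ⇒ β = (r² − 1)/(r² + 1) with r = λ'/λ₀.
β = (2.4244 − 1)/(2.4244 + 1) ≈ 0.416.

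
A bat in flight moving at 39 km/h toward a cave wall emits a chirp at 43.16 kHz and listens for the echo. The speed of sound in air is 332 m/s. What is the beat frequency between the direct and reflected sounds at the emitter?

2912 Hz

39 km/h = 10.83 m/s.
The cave wall receives the sound from a moving source: f₁ = f₀ · v/(v − v_e) = 43.16 × 332/321.17 ≈ 44.62 kHz.
On the return leg the bat in flight is a moving observer: f₂ = f₁ · (v + v_e)/v = 44.62 × 342.83/332 ≈ 46.07 kHz.
Equivalently f₂ = f₀ · (v + v_e)/(v − v_e).
Beat against the emitted tone (with f₀ = 43160 Hz): |f₂ − f₀| = 2v_e·f₀/(v − v_e) = 2 × 10.83 × 43160/321.17 ≈ 2912 Hz.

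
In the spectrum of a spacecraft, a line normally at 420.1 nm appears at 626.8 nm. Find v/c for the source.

λ'/λ₀ = 1.4920 > 1 (redshift), so the source is receding.
λ'/λ₀ = √((1 + β)/(1 − β)) for a receding source ⇒ β = (r² − 1)/(r² + 1) with r = λ'/λ₀.
β = (2.2261 − 1)/(2.2261 + 1) ≈ 0.380.

0.380c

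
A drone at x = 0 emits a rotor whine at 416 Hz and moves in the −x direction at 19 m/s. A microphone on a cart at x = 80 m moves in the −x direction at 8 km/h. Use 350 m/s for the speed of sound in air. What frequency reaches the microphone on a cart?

8 km/h = 2.222 m/s.
The observer lies on the +x side, so the source is heading away from the observer and the observer is heading toward the source.
General Doppler shift: f' = f · (v + v_o)/(v + v_s).
f' = 416 × (350 + 2.222)/(350 + 19) = 416 × 352.22/369 ≈ 397 Hz.

397 Hz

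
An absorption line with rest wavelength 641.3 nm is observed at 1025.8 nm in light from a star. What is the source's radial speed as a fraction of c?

λ'/λ₀ = 1.5996 > 1 (redshift), so the source is receding.
λ'/λ₀ = √((1 + β)/(1 − β)) for a receding source ⇒ β = (r² − 1)/(r² + 1) with r = λ'/λ₀.
β = (2.5586 − 1)/(2.5586 + 1) ≈ 0.438.

0.438c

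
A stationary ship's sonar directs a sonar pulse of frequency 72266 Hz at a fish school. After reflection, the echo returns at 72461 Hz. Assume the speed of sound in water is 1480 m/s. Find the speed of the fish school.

1.99 m/s

Double Doppler shift off a moving reflector: f₂ = f₀ · (v + u)/(v − u) (u > 0 toward emitter).
Rearranging, u = v · (f₂ − f₀)/(f₂ + f₀) = 1480 × 195/144727 ≈ 1.99 m/s.
So the fish school is moving at 1.99 m/s toward the emitter.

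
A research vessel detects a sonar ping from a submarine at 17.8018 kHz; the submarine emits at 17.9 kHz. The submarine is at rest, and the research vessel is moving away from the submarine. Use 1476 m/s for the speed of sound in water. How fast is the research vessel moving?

f' = f · (v − v_o)/v ⇒ v_o = v · |f'/f − 1|.
v_o = 1476 × |17.8018/17.9 − 1| = 1476 × 0.005486 ≈ 8.1 m/s.

8.1 m/s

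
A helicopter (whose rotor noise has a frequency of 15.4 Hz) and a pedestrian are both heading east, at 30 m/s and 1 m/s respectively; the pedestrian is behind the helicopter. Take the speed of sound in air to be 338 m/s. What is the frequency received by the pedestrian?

14.2 Hz

The pedestrian is behind, so the helicopter is moving away from it while the pedestrian is moving toward the helicopter.
With source receding and observer approaching, f' = f · (v + v_o)/(v + v_s).
f' = 15.4 × (338 + 1)/(338 + 30) = 15.4 × 339/368 ≈ 14.2 Hz.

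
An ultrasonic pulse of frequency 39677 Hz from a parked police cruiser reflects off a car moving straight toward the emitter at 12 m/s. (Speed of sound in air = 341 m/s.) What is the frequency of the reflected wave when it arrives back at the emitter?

The car first receives the wave as a moving observer: f₁ = f₀ · (v + u)/v = 39677 × (341 + 12)/341 ≈ 41073 Hz.
On reflection it acts as a source moving toward the stationary detector: f₂ = f₁ · v/(v − u) = 41073 × 341/329 ≈ 42571 Hz.

42571 Hz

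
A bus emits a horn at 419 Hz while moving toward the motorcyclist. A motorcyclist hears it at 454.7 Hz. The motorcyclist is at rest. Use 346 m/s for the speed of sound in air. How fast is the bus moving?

27 m/s

f' = f · v/(v − v_s) ⇒ v_s = v · |1 − f/f'|.
v_s = 346 × |1 − 419/454.7| = 346 × 0.07851 ≈ 27 m/s.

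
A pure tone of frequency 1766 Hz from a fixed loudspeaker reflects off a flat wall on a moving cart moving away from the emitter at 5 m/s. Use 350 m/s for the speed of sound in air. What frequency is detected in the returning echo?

The flat wall on a moving cart first receives the wave as a moving observer: f₁ = f₀ · (v − u)/v = 1766 × (350 − 5)/350 ≈ 1741 Hz.
The reflection then acts as a moving source: f₂ = f₁ · v/(v + u) ≈ 1716 Hz.
Equivalently f₂ = f₀ · (v − u)/(v + u).

1716 Hz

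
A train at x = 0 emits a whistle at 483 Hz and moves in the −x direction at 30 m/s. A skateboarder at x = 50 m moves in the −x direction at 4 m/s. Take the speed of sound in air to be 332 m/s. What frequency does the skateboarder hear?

The observer lies on the +x side, so the source is heading away from the observer and the observer is heading toward the source.
With source receding and observer approaching, f' = f · (v + v_o)/(v + v_s).
f' = 483 × (332 + 4)/(332 + 30) = 483 × 336/362 ≈ 448 Hz.

448 Hz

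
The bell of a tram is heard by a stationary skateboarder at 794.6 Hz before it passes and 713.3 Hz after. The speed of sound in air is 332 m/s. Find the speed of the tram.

f₁/f₂ = (v + v_s)/(v − v_s), so v_s = v · (f₁ − f₂)/(f₁ + f₂).
v_s = 332 × (794.6 − 713.3)/(794.6 + 713.3) = 332 × 81.3/1507.9 ≈ 17.9 m/s.

17.9 m/s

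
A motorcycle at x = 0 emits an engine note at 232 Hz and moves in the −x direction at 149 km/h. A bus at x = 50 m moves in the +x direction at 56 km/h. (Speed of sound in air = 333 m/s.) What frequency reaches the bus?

149 km/h = 41.39 m/s; 56 km/h = 15.56 m/s.
The observer lies on the +x side, so the source is heading away from the observer and the observer is heading away from the source.
Both move, so f' = f · (v − v_o)/(v + v_s).
f' = 232 × (333 − 15.56)/(333 + 41.39) = 232 × 317.44/374.39 ≈ 197 Hz.

197 Hz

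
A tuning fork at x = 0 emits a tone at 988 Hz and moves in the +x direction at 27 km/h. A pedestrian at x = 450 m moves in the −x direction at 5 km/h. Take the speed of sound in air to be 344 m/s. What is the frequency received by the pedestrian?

27 km/h = 7.5 m/s; 5 km/h = 1.389 m/s.
The observer lies on the +x side, so the source is heading toward the observer and the observer is heading toward the source.
General Doppler shift: f' = f · (v + v_o)/(v − v_s).
f' = 988 × (344 + 1.389)/(344 − 7.5) = 988 × 345.39/336.5 ≈ 1014 Hz.

1014 Hz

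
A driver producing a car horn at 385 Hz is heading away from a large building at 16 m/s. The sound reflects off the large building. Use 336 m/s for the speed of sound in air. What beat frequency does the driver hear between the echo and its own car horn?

The large building receives the sound from a moving source: f₁ = f₀ · v/(v + v_e) = 385 × 336/352 ≈ 367.5 Hz.
On the return leg the driver is a moving observer: f₂ = f₁ · (v − v_e)/v = 367.5 × 320/336 ≈ 350.0 Hz.
Equivalently f₂ = f₀ · (v − v_e)/(v + v_e).
Beat against the emitted tone: |f₂ − f₀| = 2v_e·f₀/(v + v_e) = 2 × 16 × 385/352 ≈ 35.0 Hz.

35.0 Hz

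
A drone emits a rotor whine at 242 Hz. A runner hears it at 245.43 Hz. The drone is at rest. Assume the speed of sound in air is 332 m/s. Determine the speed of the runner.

f' > f, so the runner is approaching.
f' = f · (v + v_o)/v ⇒ v_o = v · |f'/f − 1|.
v_o = 332 × |245.43/242 − 1| = 332 × 0.01417 ≈ 4.7 m/s.

4.7 m/s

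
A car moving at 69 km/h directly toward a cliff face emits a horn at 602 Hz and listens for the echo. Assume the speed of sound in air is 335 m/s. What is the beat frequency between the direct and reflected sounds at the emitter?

69 km/h = 19.17 m/s.
The cliff face receives the sound from a moving source: f₁ = f₀ · v/(v − v_e) = 602 × 335/315.83 ≈ 638.5 Hz.
On the return leg the car is a moving observer: f₂ = f₁ · (v + v_e)/v = 638.5 × 354.17/335 ≈ 675.1 Hz.
Beat against the emitted tone: |f₂ − f₀| = 2v_e·f₀/(v − v_e) = 2 × 19.17 × 602/315.83 ≈ 73 Hz.

73 Hz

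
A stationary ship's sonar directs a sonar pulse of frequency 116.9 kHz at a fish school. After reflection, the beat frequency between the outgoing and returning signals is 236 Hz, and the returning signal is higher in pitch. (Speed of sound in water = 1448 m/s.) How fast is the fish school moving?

Double Doppler shift off a moving reflector: f₂ = f₀ · (v + u)/(v − u) (u > 0 toward emitter).
Returning signal is higher, so f₂ = f₀ + Δf = 116900 + 236 = 117136 Hz.
Rearranging, u = v · (f₂ − f₀)/(f₂ + f₀) = 1448 × 236/234036 ≈ 1.46 m/s.
So the fish school is moving at 1.46 m/s toward the emitter.

1.46 m/s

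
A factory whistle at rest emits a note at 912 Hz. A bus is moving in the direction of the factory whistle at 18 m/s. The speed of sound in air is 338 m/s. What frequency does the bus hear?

Only the observer moves, toward the source, so f' = f · (v + v_o)/v.
f' = 912 × (338 + 18)/338 = 912 × 356/338 ≈ 961 Hz.

961 Hz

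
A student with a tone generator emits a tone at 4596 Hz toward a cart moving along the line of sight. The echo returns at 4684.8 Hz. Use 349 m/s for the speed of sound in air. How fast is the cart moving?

Double Doppler shift off a moving reflector: f₂ = f₀ · (v + u)/(v − u) (u > 0 toward emitter).
Rearranging, u = v · (f₂ − f₀)/(f₂ + f₀) = 349 × 88.8/9280.8 ≈ 3.3 m/s.
So the cart is moving at 3.3 m/s toward the emitter.

3.3 m/s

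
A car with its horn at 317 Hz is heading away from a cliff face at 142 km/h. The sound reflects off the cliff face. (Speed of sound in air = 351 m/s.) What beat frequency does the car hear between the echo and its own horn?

142 km/h = 39.44 m/s.
The cliff face receives the sound from a moving source: f₁ = f₀ · v/(v + v_e) = 317 × 351/390.44 ≈ 285.0 Hz.
On the return leg the car is a moving observer: f₂ = f₁ · (v − v_e)/v = 285.0 × 311.56/351 ≈ 253.0 Hz.
Beat against the emitted tone: |f₂ − f₀| = 2v_e·f₀/(v + v_e) = 2 × 39.44 × 317/390.44 ≈ 64 Hz.

64 Hz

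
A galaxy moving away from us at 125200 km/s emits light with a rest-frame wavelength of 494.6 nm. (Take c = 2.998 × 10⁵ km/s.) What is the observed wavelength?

β = v/c = 125200/299800 = 0.4176.
Relativistic Doppler for wavelength: λ' = λ₀ · √((1 + β)/(1 − β)).
λ' = 494.6 × √(1.4176/0.5824) = 494.6 × 1.56017 ≈ 771.7 nm.

771.7 nm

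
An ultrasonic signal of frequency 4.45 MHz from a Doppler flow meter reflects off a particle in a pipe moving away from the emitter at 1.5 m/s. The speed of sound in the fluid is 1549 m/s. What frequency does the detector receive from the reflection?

4.441 MHz

At the particle in a pipe (a moving observer), f₁ = f₀ · (v − u)/v = 4.45 × 1547.5/1549 ≈ 4.446 MHz.
On reflection it acts as a source moving away from the stationary detector: f₂ = f₁ · v/(v + u) = 4.446 × 1549/1550.5 ≈ 4.441 MHz.
Equivalently f₂ = f₀ · (v − u)/(v + u).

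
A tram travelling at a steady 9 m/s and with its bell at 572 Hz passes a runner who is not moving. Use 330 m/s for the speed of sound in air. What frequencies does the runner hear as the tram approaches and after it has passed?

Approaching: f₁ = f · v/(v − v_s) = 572 × 330/321 ≈ 588 Hz.
Receding: f₂ = f · v/(v + v_s) = 572 × 330/339 ≈ 557 Hz.

588 Hz approaching; 557 Hz receding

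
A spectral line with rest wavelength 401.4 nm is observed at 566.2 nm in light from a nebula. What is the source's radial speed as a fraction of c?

0.331

λ'/λ₀ = 1.4106 > 1 (redshift), so the source is receding.
λ'/λ₀ = √((1 + β)/(1 − β)) for a receding source ⇒ β = (r² − 1)/(r² + 1) with r = λ'/λ₀.
β = (1.9897 − 1)/(1.9897 + 1) ≈ 0.331.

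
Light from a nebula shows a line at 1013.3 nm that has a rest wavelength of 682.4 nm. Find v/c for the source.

λ'/λ₀ = 1.4849 > 1 (redshift), so the source is receding.
λ'/λ₀ = √((1 + β)/(1 − β)) for a receding source ⇒ β = (r² − 1)/(r² + 1) with r = λ'/λ₀.
β = (2.2049 − 1)/(2.2049 + 1) ≈ 0.376.

0.376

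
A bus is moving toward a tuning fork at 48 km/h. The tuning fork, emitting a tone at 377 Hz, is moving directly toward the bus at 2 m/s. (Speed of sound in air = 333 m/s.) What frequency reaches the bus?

394 Hz

48 km/h = 13.33 m/s.
Both move, so f' = f · (v + v_o)/(v − v_s).
f' = 377 × (333 + 13.33)/(333 − 2) = 377 × 346.33/331 ≈ 394 Hz.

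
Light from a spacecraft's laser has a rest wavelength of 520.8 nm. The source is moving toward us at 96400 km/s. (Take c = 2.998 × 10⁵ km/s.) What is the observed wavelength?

β = v/c = 96400/299800 = 0.3215.
Relativistic Doppler for wavelength: λ' = λ₀ · √((1 − β)/(1 + β)).
λ' = 520.8 × √(0.6785/1.3215) = 520.8 × 0.71650 ≈ 373.2 nm.

373.2 nm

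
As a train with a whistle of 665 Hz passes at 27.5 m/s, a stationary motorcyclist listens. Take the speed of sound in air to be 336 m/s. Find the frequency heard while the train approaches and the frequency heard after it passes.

Approaching: f₁ = f · v/(v − v_s) = 665 × 336/308.5 ≈ 724 Hz.
Receding: f₂ = f · v/(v + v_s) = 665 × 336/363.5 ≈ 615 Hz.

724 Hz approaching; 615 Hz receding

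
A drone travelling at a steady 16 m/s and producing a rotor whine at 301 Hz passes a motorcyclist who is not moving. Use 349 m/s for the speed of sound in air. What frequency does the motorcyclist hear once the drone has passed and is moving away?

Receding: f₂ = f · v/(v + v_s) = 301 × 349/365 ≈ 288 Hz.

288 Hz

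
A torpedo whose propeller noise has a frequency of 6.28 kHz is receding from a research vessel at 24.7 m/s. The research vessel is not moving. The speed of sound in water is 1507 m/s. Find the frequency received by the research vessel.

Only the source moves, away from the listener, so f' = f · v/(v + v_s).
f' = 6.28 × 1507/(1507 + 24.7) = 6.28 × 1507/1532 ≈ 6.18 kHz.

6.18 kHz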